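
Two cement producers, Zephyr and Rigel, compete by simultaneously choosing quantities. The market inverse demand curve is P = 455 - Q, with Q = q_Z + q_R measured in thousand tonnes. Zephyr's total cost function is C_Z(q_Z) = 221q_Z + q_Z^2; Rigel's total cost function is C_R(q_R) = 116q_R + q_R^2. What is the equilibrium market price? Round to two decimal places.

Zephyr's profit: π_Z = (455 - Q)q_Z - (221q_Z + q_Z²). Setting ∂π_Z/∂q_Z = 0: 234 - 4q_Z - (q_R) = 0.
Rigel's first-order condition: 339 - 4q_R - (q_Z) = 0.
Best responses: q_Z = (234 - q_R)/4, q_R = (339 - q_Z)/4.
Solving the pair: q_Z = 199/5, q_R = 374/5.
Total output Q = 573/5, so price P = 455 - 573/5 = 1702/5.

340.40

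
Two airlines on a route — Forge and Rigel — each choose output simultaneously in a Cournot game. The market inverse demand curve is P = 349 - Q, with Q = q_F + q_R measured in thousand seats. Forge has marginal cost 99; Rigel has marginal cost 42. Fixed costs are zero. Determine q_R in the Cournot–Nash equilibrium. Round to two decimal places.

121.33

Forge's profit: π_F = (349 - Q)q_F - (99q_F). Setting ∂π_F/∂q_F = 0: 250 - 2q_F - (q_R) = 0.
Rigel's profit: π_R = (349 - Q)q_R - (42q_R). Setting ∂π_R/∂q_R = 0: 307 - 2q_R - (q_F) = 0.
Rearranging gives the reaction functions q_F = (250 - q_R)/2 and q_R = (307 - q_F)/2.
Substituting one into the other gives q_F = 193/3 and q_R = 364/3.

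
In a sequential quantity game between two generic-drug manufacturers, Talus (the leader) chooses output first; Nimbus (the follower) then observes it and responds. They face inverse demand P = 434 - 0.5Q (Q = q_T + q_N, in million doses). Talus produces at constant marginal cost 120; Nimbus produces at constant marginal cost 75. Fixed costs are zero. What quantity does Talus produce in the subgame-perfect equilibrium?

269

Solve by backward induction. Given q_T, the follower Nimbus maximises π_N = (434 - (1/2)q_T - (1/2)q_N)q_N - 75q_N.
Follower FOC: 359 - (1/2)q_T - q_N = 0, so q_N(q_T) = (359 - (1/2)q_T).
Talus substitutes q_N(q_T) into its own profit: π_T = q_T(434 - (1/2)q_T - (359 - (1/2)q_T)/2) - 120q_T = (509/2 - (1/4)q_T)q_T - 120q_T.
The leader's first-order condition 269/2 - (1/2)q_T = 0 yields q_T = 269.
Then q_N = (359 - (1/2)·269) = 449/2.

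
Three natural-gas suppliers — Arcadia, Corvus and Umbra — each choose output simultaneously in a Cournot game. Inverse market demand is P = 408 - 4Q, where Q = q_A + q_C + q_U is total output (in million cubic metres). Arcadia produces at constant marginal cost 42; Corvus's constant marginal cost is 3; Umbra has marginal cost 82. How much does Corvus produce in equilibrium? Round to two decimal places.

32.69

Arcadia's profit: π_A = (408 - 4Q)q_A - (42q_A). Setting ∂π_A/∂q_A = 0: 366 - 8q_A - 4(q_C + q_U) = 0.
Corvus's first-order condition: 405 - 8q_C - 4(q_A + q_U) = 0.
Umbra's profit: π_U = (408 - 4Q)q_U - (82q_U). Setting ∂π_U/∂q_U = 0: 326 - 8q_U - 4(q_A + q_C) = 0.
Summing all 3 equations gives 1097 − 16Q = 0, hence Q = 1097/16.
Back-substituting: q_A = (366 − 1097/4)/4 = 367/16, q_C = (405 − 1097/4)/4 = 523/16, q_U = (326 − 1097/4)/4 = 207/16.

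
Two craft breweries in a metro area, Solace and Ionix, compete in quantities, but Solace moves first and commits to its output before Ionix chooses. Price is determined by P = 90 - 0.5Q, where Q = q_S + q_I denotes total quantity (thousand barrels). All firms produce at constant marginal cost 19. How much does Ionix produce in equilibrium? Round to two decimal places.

Solve by backward induction. Given q_S, the follower Ionix maximises π_I = (90 - (1/2)q_S - (1/2)q_I)q_I - 19q_I.
Follower FOC: 71 - (1/2)q_S - q_I = 0, so q_I(q_S) = (71 - (1/2)q_S).
Solace substitutes q_I(q_S) into its own profit: π_S = q_S(90 - (1/2)q_S - (71 - (1/2)q_S)/2) - 19q_S = (109/2 - (1/4)q_S)q_S - 19q_S.
Maximising: ∂π_S/∂q_S = 71/2 - (1/2)q_S = 0, giving q_S = 71.
Then q_I = (71 - (1/2)·71) = 71/2.

35.50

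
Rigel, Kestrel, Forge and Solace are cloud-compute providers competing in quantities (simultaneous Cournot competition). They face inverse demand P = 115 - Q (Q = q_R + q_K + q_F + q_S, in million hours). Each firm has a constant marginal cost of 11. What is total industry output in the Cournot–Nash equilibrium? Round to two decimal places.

83.20

A representative firm's profit is π_i = q_i(115 - Q) - 11q_i.
First-order condition (treating rivals' output as given): 104 - 2q_i - Σ_{j≠i} q_j = 0.
With identical firms every q_j equals q_i, so Σ_{j≠i} q_j = 3q_i and 104 = 5q_i, giving q_i = 104/5.
Total output Q = 104/5 + 104/5 + 104/5 + 104/5 = 416/5.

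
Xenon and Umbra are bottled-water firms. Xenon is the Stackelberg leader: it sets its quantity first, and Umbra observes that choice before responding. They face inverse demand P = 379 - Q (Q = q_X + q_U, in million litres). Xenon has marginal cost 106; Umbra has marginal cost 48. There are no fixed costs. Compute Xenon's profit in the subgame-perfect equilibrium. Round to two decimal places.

5778.13

Solve by backward induction. Given q_X, the follower Umbra maximises π_U = (379 - q_X - q_U)q_U - 48q_U.
Setting the follower's marginal profit to zero, 331 - q_X - 2q_U = 0, i.e. q_U = (331 - q_X)/2.
The leader anticipates this reaction. Substituting into P = 379 - Q gives P = 427/2 - (1/2)q_X, so π_X = (427/2 - (1/2)q_X)q_X - 106q_X.
Maximising: ∂π_X/∂q_X = 215/2 - q_X = 0, giving q_X = 215/2.
Then q_U = (331 - 215/2)/2 = 447/4.
Price P = 379 - 877/4 = 639/4.
Xenon's profit: (639/4 - 106)·(215/2) = 5778.1250.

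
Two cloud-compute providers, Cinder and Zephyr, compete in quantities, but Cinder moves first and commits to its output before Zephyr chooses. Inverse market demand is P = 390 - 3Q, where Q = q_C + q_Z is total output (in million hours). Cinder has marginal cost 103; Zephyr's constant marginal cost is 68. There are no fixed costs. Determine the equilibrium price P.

166

The follower Zephyr best-responds to any q_C: π_Z = (390 - 3Q)q_Z - 68q_Z.
∂π_Z/∂q_Z = 322 - 3q_C - 6q_Z = 0 gives the reaction function q_Z = (322 - 3q_C)/6.
Cinder substitutes q_Z(q_C) into its own profit: π_C = q_C(390 - 3q_C - (322 - 3q_C)/2) - 103q_C = (229 - (3/2)q_C)q_C - 103q_C.
Leader FOC: 126 - 3q_C = 0, so q_C = 42.
Then q_Z = (322 - 3·42)/6 = 98/3.
Total output Q = 224/3, so price P = 390 - 3·(224/3) = 166.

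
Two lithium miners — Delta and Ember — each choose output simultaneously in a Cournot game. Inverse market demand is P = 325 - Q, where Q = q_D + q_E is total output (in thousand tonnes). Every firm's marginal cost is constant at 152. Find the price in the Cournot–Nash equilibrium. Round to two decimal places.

Each firm earns π_i = (325 - Q)q_i - 152q_i.
Setting ∂π_i/∂q_i = 0 with rivals' quantities fixed: 173 - 2q_i - q_j = 0.
With identical firms every q_j equals q_i, so q_j = q_i and 173 = 3q_i, giving q_i = 173/3.
Total output Q = 346/3, so price P = 325 - 346/3 = 629/3.

209.67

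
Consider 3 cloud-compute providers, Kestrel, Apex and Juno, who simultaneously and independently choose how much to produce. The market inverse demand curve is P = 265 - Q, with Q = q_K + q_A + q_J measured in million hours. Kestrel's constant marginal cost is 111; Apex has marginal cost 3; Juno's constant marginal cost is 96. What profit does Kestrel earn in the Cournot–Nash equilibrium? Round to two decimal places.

Kestrel's profit: π_K = (265 - Q)q_K - (111q_K). Setting ∂π_K/∂q_K = 0: 154 - 2q_K - (q_A + q_J) = 0.
Apex's profit: π_A = (265 - Q)q_A - (3q_A). Setting ∂π_A/∂q_A = 0: 262 - 2q_A - (q_K + q_J) = 0.
Juno's profit: π_J = (265 - Q)q_J - (96q_J). Setting ∂π_J/∂q_J = 0: 169 - 2q_J - (q_K + q_A) = 0.
Adding the 3 conditions: 585 − 2Q − 2Q = 0, i.e. Q = 585/4.
Back-substituting: q_K = (154 − 585/4) = 31/4, q_A = (262 − 585/4) = 463/4, q_J = (169 − 585/4) = 91/4.
Price P = 265 - 585/4 = 475/4.
Kestrel's profit: (475/4 - 111)·(31/4) = 961/16.

60.06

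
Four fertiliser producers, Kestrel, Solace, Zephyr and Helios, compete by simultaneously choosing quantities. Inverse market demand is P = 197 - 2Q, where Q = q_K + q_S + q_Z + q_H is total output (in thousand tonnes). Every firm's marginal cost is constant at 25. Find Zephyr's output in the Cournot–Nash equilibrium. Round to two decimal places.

A representative firm's profit is π_i = q_i(197 - 2Q) - 25q_i.
First-order condition (treating rivals' output as given): 172 - 4q_i - 2·Σ_{j≠i} q_j = 0.
With identical firms every q_j equals q_i, so Σ_{j≠i} q_j = 3q_i and 172 = 10q_i, giving q_i = 86/5.

17.20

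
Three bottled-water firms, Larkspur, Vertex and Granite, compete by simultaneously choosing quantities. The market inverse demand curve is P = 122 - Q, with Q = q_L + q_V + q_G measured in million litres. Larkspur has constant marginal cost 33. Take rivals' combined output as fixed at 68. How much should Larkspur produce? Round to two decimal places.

10.50

With rivals' combined output fixed at 68, Larkspur's profit is π_L = (122 - 68 - q_L)q_L - (33q_L) = (54 - q_L)q_L - (33q_L).
∂π_L/∂q_L = 21 - 2q_L = 0, so q_L = 21/2.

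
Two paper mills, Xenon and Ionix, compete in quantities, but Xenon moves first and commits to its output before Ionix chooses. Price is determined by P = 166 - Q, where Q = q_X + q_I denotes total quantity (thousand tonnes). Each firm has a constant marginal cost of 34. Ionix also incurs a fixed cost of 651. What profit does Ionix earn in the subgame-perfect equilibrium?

Solve by backward induction. Given q_X, the follower Ionix maximises π_I = (166 - q_X - q_I)q_I - 34q_I.
Follower FOC: 132 - q_X - 2q_I = 0, so q_I(q_X) = (132 - q_X)/2.
Xenon substitutes q_I(q_X) into its own profit: π_X = q_X(166 - q_X - (132 - q_X)/2) - 34q_X = (100 - (1/2)q_X)q_X - 34q_X.
Leader FOC: 66 - q_X = 0, so q_X = 66.
Then q_I = (132 - 66)/2 = 33.
Price P = 166 - 99 = 67.
Ionix's profit: (67 - 34)·33 - 651 = 438.

438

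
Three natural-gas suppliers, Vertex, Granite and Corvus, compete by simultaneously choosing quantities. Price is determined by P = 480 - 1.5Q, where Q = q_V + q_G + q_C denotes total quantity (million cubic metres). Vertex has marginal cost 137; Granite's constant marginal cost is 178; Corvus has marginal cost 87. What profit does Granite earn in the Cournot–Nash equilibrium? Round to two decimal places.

Vertex's profit: π_V = (480 - 1.5Q)q_V - (137q_V). Setting ∂π_V/∂q_V = 0: 343 - 3q_V - (3/2)(q_G + q_C) = 0.
Granite's first-order condition: 302 - 3q_G - (3/2)(q_V + q_C) = 0.
Corvus's profit: π_C = (480 - 1.5Q)q_C - (87q_C). Setting ∂π_C/∂q_C = 0: 393 - 3q_C - (3/2)(q_V + q_G) = 0.
Summing all 3 equations gives 1038 − 6Q = 0, hence Q = 173.
Back-substituting: q_V = (343 − 519/2)/(3/2) = 167/3, q_G = (302 − 519/2)/(3/2) = 85/3, q_C = (393 − 519/2)/(3/2) = 89.
Price P = 480 - (3/2)·173 = 441/2.
Granite's profit: (441/2 - 178)·(85/3) = 1204.1667.

1204.17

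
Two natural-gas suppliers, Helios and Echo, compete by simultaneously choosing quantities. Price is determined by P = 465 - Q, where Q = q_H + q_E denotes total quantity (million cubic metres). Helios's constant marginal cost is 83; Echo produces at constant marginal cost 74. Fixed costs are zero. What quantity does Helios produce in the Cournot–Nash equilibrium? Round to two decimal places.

Helios's profit: π_H = (465 - Q)q_H - (83q_H). Setting ∂π_H/∂q_H = 0: 382 - 2q_H - (q_E) = 0.
Echo's first-order condition: 391 - 2q_E - (q_H) = 0.
Best responses: q_H = (382 - q_E)/2, q_E = (391 - q_H)/2.
Substituting one into the other gives q_H = 373/3 and q_E = 400/3.

124.33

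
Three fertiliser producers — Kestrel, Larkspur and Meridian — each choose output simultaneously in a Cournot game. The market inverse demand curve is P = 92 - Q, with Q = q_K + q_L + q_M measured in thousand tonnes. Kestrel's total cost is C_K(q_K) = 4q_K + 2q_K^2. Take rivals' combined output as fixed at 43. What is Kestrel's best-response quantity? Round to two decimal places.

With rivals' combined output fixed at 43, Kestrel's profit is π_K = (92 - 43 - q_K)q_K - (4q_K + 2q_K²) = (49 - q_K)q_K - (4q_K + 2q_K²).
∂π_K/∂q_K = 45 - 6q_K = 0, so q_K = 15/2.

7.50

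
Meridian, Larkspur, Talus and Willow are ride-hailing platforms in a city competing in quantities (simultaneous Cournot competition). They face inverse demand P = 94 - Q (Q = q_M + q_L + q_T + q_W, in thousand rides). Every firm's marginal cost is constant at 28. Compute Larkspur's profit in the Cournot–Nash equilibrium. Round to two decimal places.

174.24

Each firm earns π_i = (94 - Q)q_i - 28q_i.
First-order condition (treating rivals' output as given): 66 - 2q_i - Σ_{j≠i} q_j = 0.
By symmetry each firm produces the same amount; substituting Σ_{j≠i} q_j = 3q_i yields q_i = 66/5.
Price P = 94 - 264/5 = 206/5.
Larkspur's profit: (206/5 - 28)·(66/5) = 174.2400.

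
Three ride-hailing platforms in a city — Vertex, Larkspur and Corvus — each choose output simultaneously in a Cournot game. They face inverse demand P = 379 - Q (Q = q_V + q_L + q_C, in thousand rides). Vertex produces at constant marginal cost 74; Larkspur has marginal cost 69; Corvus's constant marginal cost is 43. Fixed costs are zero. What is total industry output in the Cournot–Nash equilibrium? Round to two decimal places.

Vertex's profit: π_V = (379 - Q)q_V - (74q_V). Setting ∂π_V/∂q_V = 0: 305 - 2q_V - (q_L + q_C) = 0.
Larkspur's profit: π_L = (379 - Q)q_L - (69q_L). Setting ∂π_L/∂q_L = 0: 310 - 2q_L - (q_V + q_C) = 0.
Corvus's profit: π_C = (379 - Q)q_C - (43q_C). Setting ∂π_C/∂q_C = 0: 336 - 2q_C - (q_V + q_L) = 0.
Adding the 3 first-order conditions: 951 − 4Q = 0, so Q = 951/4.
Back-substituting: q_V = (305 − 951/4) = 269/4, q_L = (310 − 951/4) = 289/4, q_C = (336 − 951/4) = 393/4.
Total output Q = 269/4 + 289/4 + 393/4 = 951/4.

237.75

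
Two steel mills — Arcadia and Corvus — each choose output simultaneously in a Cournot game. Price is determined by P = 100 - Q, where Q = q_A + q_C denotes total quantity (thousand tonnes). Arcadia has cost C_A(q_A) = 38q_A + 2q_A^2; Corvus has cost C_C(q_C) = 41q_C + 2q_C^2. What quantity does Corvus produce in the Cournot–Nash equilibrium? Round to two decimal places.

Arcadia's profit: π_A = (100 - Q)q_A - (38q_A + 2q_A²). Setting ∂π_A/∂q_A = 0: 62 - 6q_A - (q_C) = 0.
Corvus's profit: π_C = (100 - Q)q_C - (41q_C + 2q_C²). Setting ∂π_C/∂q_C = 0: 59 - 6q_C - (q_A) = 0.
So q_A = (62 - q_C)/6 and q_C = (59 - q_A)/6.
Substituting one into the other gives q_A = 313/35 and q_C = 292/35.

8.34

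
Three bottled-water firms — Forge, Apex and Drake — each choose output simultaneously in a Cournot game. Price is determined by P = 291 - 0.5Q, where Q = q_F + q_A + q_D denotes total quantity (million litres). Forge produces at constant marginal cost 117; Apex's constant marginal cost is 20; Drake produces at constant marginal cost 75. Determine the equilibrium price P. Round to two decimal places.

125.75

Forge's profit: π_F = (291 - 0.5Q)q_F - (117q_F). Setting ∂π_F/∂q_F = 0: 174 - q_F - (1/2)(q_A + q_D) = 0.
Apex's first-order condition: 271 - q_A - (1/2)(q_F + q_D) = 0.
Drake's first-order condition: 216 - q_D - (1/2)(q_F + q_A) = 0.
Summing all 3 equations gives 661 − 2Q = 0, hence Q = 661/2.
Back-substituting: q_F = (174 − 661/4)/(1/2) = 35/2, q_A = (271 − 661/4)/(1/2) = 423/2, q_D = (216 − 661/4)/(1/2) = 203/2.
Total output Q = 661/2, so price P = 291 - (1/2)·(661/2) = 503/4.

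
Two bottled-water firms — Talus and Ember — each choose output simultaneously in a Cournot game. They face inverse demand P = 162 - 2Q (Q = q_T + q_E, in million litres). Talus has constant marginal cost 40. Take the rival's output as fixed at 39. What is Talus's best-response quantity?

11

With the rival's output fixed at 39, Talus's profit is π_T = (162 - 2·39 - 2q_T)q_T - (40q_T) = (84 - 2q_T)q_T - (40q_T).
∂π_T/∂q_T = 44 - 4q_T = 0, so q_T = 11.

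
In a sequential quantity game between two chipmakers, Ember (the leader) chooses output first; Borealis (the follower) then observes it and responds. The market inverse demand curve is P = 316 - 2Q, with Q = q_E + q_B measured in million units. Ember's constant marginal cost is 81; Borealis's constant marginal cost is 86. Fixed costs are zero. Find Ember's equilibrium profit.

3600

The follower Borealis best-responds to any q_E: π_B = (316 - 2Q)q_B - 86q_B.
∂π_B/∂q_B = 230 - 2q_E - 4q_B = 0 gives the reaction function q_B = (230 - 2q_E)/4.
Ember substitutes q_B(q_E) into its own profit: π_E = q_E(316 - 2q_E - (230 - 2q_E)/2) - 81q_E = (201 - q_E)q_E - 81q_E.
Maximising: ∂π_E/∂q_E = 120 - 2q_E = 0, giving q_E = 60.
Then q_B = (230 - 2·60)/4 = 55/2.
Price P = 316 - 2·(175/2) = 141.
Ember's profit: (141 - 81)·60 = 3600.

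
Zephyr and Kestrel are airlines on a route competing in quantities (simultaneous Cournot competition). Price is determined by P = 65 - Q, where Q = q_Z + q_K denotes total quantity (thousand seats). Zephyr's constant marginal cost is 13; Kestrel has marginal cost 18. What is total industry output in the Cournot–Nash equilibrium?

Zephyr's profit: π_Z = (65 - Q)q_Z - (13q_Z). Setting ∂π_Z/∂q_Z = 0: 52 - 2q_Z - (q_K) = 0.
Kestrel's first-order condition: 47 - 2q_K - (q_Z) = 0.
Rearranging gives the reaction functions q_Z = (52 - q_K)/2 and q_K = (47 - q_Z)/2.
Solving the pair: q_Z = 19, q_K = 14.
Total output Q = 19 + 14 = 33.

33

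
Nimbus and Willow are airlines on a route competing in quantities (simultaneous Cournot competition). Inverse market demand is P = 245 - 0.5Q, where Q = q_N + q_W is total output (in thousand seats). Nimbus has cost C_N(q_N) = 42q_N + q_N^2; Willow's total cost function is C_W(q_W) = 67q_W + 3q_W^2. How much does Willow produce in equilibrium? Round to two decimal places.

Nimbus's profit: π_N = (245 - 0.5Q)q_N - (42q_N + q_N²). Setting ∂π_N/∂q_N = 0: 203 - 3q_N - (1/2)(q_W) = 0.
Willow's first-order condition: 178 - 7q_W - (1/2)(q_N) = 0.
Best responses: q_N = (203 - (1/2)q_W)/3, q_W = (178 - (1/2)q_N)/7.
Solving the pair: q_N = 64.1928, q_W = 1730/83.

20.84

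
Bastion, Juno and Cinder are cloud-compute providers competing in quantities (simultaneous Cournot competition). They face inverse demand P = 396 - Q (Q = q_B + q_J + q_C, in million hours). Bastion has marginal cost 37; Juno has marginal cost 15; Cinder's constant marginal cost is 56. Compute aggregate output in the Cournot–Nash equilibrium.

270

Bastion's profit: π_B = (396 - Q)q_B - (37q_B). Setting ∂π_B/∂q_B = 0: 359 - 2q_B - (q_J + q_C) = 0.
Juno's profit: π_J = (396 - Q)q_J - (15q_J). Setting ∂π_J/∂q_J = 0: 381 - 2q_J - (q_B + q_C) = 0.
Cinder's first-order condition: 340 - 2q_C - (q_B + q_J) = 0.
Adding the 3 first-order conditions: 1080 − 4Q = 0, so Q = 270.
Back-substituting: q_B = (359 − 270) = 89, q_J = (381 − 270) = 111, q_C = (340 − 270) = 70.
Total output Q = 89 + 111 + 70 = 270.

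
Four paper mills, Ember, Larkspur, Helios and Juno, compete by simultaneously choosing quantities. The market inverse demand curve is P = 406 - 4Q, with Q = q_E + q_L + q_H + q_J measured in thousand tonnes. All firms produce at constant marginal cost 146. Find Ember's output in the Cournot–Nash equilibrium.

13

Each firm earns π_i = (406 - 4Q)q_i - 146q_i.
First-order condition (treating rivals' output as given): 260 - 8q_i - 4·Σ_{j≠i} q_j = 0.
With identical firms every q_j equals q_i, so Σ_{j≠i} q_j = 3q_i and 260 = 20q_i, giving q_i = 13.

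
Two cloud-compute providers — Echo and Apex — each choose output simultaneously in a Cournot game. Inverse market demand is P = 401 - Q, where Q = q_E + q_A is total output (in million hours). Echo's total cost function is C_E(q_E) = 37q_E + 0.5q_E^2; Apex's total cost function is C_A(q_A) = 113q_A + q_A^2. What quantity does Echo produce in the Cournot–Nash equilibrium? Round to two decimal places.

106.18

Echo's profit: π_E = (401 - Q)q_E - (37q_E + (1/2)q_E²). Setting ∂π_E/∂q_E = 0: 364 - 3q_E - (q_A) = 0.
Apex's profit: π_A = (401 - Q)q_A - (113q_A + q_A²). Setting ∂π_A/∂q_A = 0: 288 - 4q_A - (q_E) = 0.
Best responses: q_E = (364 - q_A)/3, q_A = (288 - q_E)/4.
Solving the pair: q_E = 1168/11, q_A = 500/11.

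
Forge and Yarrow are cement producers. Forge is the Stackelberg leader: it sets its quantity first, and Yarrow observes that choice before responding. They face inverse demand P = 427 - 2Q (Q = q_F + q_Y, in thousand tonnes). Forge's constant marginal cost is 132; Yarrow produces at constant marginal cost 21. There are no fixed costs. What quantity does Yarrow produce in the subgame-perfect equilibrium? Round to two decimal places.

The follower Yarrow best-responds to any q_F: π_Y = (427 - 2Q)q_Y - 21q_Y.
∂π_Y/∂q_Y = 406 - 2q_F - 4q_Y = 0 gives the reaction function q_Y = (406 - 2q_F)/4.
The leader anticipates this reaction. Substituting into P = 427 - 2Q gives P = 224 - q_F, so π_F = (224 - q_F)q_F - 132q_F.
Maximising: ∂π_F/∂q_F = 92 - 2q_F = 0, giving q_F = 46.
Then q_Y = (406 - 2·46)/4 = 157/2.

78.50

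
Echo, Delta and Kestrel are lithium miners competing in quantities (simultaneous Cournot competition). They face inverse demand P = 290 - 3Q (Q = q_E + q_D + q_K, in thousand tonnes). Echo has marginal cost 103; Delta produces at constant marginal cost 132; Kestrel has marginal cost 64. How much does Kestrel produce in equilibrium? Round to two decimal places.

Echo's profit: π_E = (290 - 3Q)q_E - (103q_E). Setting ∂π_E/∂q_E = 0: 187 - 6q_E - 3(q_D + q_K) = 0.
Delta's first-order condition: 158 - 6q_D - 3(q_E + q_K) = 0.
Kestrel's profit: π_K = (290 - 3Q)q_K - (64q_K). Setting ∂π_K/∂q_K = 0: 226 - 6q_K - 3(q_E + q_D) = 0.
Adding the 3 conditions: 571 − 6Q − 6Q = 0, i.e. Q = 571/12.
Back-substituting: q_E = (187 − 571/4)/3 = 59/4, q_D = (158 − 571/4)/3 = 61/12, q_K = (226 − 571/4)/3 = 111/4.

27.75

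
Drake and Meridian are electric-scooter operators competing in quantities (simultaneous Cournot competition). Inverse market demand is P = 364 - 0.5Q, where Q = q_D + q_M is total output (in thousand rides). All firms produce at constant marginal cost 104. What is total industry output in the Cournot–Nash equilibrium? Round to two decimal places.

A representative firm's profit is π_i = q_i(364 - 0.5Q) - 104q_i.
Setting ∂π_i/∂q_i = 0 with rivals' quantities fixed: 260 - q_i - (1/2)q_j = 0.
By symmetry each firm produces the same amount; substituting q_j = q_i yields q_i = 260/(3/2) = 520/3.
Total output Q = 520/3 + 520/3 = 1040/3.

346.67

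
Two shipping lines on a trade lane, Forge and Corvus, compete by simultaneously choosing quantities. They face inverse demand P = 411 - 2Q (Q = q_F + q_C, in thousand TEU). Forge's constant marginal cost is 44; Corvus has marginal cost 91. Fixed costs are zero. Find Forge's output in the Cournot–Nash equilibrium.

Forge's profit: π_F = (411 - 2Q)q_F - (44q_F). Setting ∂π_F/∂q_F = 0: 367 - 4q_F - 2(q_C) = 0.
Corvus's first-order condition: 320 - 4q_C - 2(q_F) = 0.
Rearranging gives the reaction functions q_F = (367 - 2q_C)/4 and q_C = (320 - 2q_F)/4.
Solving the pair: q_F = 69, q_C = 91/2.

69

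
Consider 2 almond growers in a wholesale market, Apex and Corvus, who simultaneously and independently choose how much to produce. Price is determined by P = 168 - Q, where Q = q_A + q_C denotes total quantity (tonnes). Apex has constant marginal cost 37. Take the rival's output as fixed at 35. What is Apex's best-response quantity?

48

With the rival's output fixed at 35, Apex's profit is π_A = (168 - 35 - q_A)q_A - (37q_A) = (133 - q_A)q_A - (37q_A).
∂π_A/∂q_A = 96 - 2q_A = 0, so q_A = 48.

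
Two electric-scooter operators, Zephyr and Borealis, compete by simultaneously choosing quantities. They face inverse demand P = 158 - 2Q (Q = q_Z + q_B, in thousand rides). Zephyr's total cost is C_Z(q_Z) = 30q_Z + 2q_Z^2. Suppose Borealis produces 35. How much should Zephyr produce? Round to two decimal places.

7.25

With the rival's output fixed at 35, Zephyr's profit is π_Z = (158 - 2·35 - 2q_Z)q_Z - (30q_Z + 2q_Z²) = (88 - 2q_Z)q_Z - (30q_Z + 2q_Z²).
∂π_Z/∂q_Z = 58 - 8q_Z = 0, so q_Z = 29/4.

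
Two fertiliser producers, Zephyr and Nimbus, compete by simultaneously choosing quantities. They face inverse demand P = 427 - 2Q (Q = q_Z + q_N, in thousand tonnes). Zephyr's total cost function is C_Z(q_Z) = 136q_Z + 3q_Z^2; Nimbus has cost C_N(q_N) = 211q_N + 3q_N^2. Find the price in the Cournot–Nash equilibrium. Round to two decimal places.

342.50

Zephyr's profit: π_Z = (427 - 2Q)q_Z - (136q_Z + 3q_Z²). Setting ∂π_Z/∂q_Z = 0: 291 - 10q_Z - 2(q_N) = 0.
Nimbus's profit: π_N = (427 - 2Q)q_N - (211q_N + 3q_N²). Setting ∂π_N/∂q_N = 0: 216 - 10q_N - 2(q_Z) = 0.
So q_Z = (291 - 2q_N)/10 and q_N = (216 - 2q_Z)/10.
Solving the pair: q_Z = 413/16, q_N = 263/16.
Total output Q = 169/4, so price P = 427 - 2·(169/4) = 685/2.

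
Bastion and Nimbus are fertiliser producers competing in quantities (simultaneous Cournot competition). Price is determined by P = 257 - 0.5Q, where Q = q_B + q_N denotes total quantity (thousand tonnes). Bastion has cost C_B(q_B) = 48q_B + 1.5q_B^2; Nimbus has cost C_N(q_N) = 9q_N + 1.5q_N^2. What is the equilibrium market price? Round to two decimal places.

Bastion's profit: π_B = (257 - 0.5Q)q_B - (48q_B + (3/2)q_B²). Setting ∂π_B/∂q_B = 0: 209 - 4q_B - (1/2)(q_N) = 0.
Nimbus's profit: π_N = (257 - 0.5Q)q_N - (9q_N + (3/2)q_N²). Setting ∂π_N/∂q_N = 0: 248 - 4q_N - (1/2)(q_B) = 0.
Best responses: q_B = (209 - (1/2)q_N)/4, q_N = (248 - (1/2)q_B)/4.
Solving the pair: q_B = 45.2063, q_N = 56.3492.
Total output Q = 914/9, so price P = 257 - (1/2)·(914/9) = 1856/9.

206.22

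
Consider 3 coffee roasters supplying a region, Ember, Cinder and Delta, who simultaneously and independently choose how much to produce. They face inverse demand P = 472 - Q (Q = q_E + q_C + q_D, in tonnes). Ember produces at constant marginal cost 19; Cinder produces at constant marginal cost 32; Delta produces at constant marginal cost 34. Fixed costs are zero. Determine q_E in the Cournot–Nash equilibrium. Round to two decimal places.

120.25

Ember's profit: π_E = (472 - Q)q_E - (19q_E). Setting ∂π_E/∂q_E = 0: 453 - 2q_E - (q_C + q_D) = 0.
Cinder's profit: π_C = (472 - Q)q_C - (32q_C). Setting ∂π_C/∂q_C = 0: 440 - 2q_C - (q_E + q_D) = 0.
Delta's profit: π_D = (472 - Q)q_D - (34q_D). Setting ∂π_D/∂q_D = 0: 438 - 2q_D - (q_E + q_C) = 0.
Adding the 3 first-order conditions: 1331 − 4Q = 0, so Q = 1331/4.
Back-substituting: q_E = (453 − 1331/4) = 481/4, q_C = (440 − 1331/4) = 429/4, q_D = (438 − 1331/4) = 421/4.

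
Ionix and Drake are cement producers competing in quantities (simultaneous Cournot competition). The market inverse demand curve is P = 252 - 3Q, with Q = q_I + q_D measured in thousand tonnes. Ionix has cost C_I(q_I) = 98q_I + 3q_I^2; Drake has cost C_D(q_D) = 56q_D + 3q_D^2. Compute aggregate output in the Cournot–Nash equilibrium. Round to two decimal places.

Ionix's profit: π_I = (252 - 3Q)q_I - (98q_I + 3q_I²). Setting ∂π_I/∂q_I = 0: 154 - 12q_I - 3(q_D) = 0.
Drake's first-order condition: 196 - 12q_D - 3(q_I) = 0.
Best responses: q_I = (154 - 3q_D)/12, q_D = (196 - 3q_I)/12.
Solving the pair: q_I = 28/3, q_D = 14.
Total output Q = 28/3 + 14 = 70/3.

23.33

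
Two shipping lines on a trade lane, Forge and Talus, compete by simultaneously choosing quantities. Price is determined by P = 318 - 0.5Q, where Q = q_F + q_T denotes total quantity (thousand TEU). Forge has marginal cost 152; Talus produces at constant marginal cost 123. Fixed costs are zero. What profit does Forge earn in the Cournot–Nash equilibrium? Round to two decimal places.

4170.89

Forge's profit: π_F = (318 - 0.5Q)q_F - (152q_F). Setting ∂π_F/∂q_F = 0: 166 - q_F - (1/2)(q_T) = 0.
Talus's profit: π_T = (318 - 0.5Q)q_T - (123q_T). Setting ∂π_T/∂q_T = 0: 195 - q_T - (1/2)(q_F) = 0.
Best responses: q_F = (166 - (1/2)q_T), q_T = (195 - (1/2)q_F).
Solving the pair: q_F = 274/3, q_T = 448/3.
Price P = 318 - (1/2)·(722/3) = 593/3.
Forge's profit: (593/3 - 152)·(274/3) = 4170.8889.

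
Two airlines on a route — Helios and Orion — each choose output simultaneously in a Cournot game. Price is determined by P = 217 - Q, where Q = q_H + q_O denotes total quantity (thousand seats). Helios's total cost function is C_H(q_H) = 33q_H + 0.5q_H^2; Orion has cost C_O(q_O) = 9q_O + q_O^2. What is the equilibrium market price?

129

Helios's profit: π_H = (217 - Q)q_H - (33q_H + (1/2)q_H²). Setting ∂π_H/∂q_H = 0: 184 - 3q_H - (q_O) = 0.
Orion's first-order condition: 208 - 4q_O - (q_H) = 0.
Rearranging gives the reaction functions q_H = (184 - q_O)/3 and q_O = (208 - q_H)/4.
Substituting one into the other gives q_H = 48 and q_O = 40.
Total output Q = 88, so price P = 217 - 88 = 129.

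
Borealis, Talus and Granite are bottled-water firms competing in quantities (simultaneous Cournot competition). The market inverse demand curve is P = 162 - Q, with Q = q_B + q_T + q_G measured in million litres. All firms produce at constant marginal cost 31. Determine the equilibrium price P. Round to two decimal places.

63.75

Each firm earns π_i = (162 - Q)q_i - 31q_i.
Setting ∂π_i/∂q_i = 0 with rivals' quantities fixed: 131 - 2q_i - Σ_{j≠i} q_j = 0.
By symmetry each firm produces the same amount; substituting Σ_{j≠i} q_j = 2q_i yields q_i = 131/4.
Total output Q = 393/4, so price P = 162 - 393/4 = 255/4.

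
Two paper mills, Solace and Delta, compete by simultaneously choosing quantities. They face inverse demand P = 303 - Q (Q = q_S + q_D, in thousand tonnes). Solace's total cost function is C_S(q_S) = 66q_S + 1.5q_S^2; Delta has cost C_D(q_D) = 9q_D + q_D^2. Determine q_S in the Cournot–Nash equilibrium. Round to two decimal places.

34.42

Solace's profit: π_S = (303 - Q)q_S - (66q_S + (3/2)q_S²). Setting ∂π_S/∂q_S = 0: 237 - 5q_S - (q_D) = 0.
Delta's first-order condition: 294 - 4q_D - (q_S) = 0.
Rearranging gives the reaction functions q_S = (237 - q_D)/5 and q_D = (294 - q_S)/4.
Substituting one into the other gives q_S = 654/19 and q_D = 1233/19.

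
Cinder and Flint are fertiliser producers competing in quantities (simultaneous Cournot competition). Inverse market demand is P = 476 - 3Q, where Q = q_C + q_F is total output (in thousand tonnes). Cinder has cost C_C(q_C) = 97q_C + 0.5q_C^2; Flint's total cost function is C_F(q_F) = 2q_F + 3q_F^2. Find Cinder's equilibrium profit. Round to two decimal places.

6080.28

Cinder's profit: π_C = (476 - 3Q)q_C - (97q_C + (1/2)q_C²). Setting ∂π_C/∂q_C = 0: 379 - 7q_C - 3(q_F) = 0.
Flint's profit: π_F = (476 - 3Q)q_F - (2q_F + 3q_F²). Setting ∂π_F/∂q_F = 0: 474 - 12q_F - 3(q_C) = 0.
So q_C = (379 - 3q_F)/7 and q_F = (474 - 3q_C)/12.
Solving the pair: q_C = 1042/25, q_F = 727/25.
Price P = 476 - 3·(1769/25) = 263.7200.
Cinder's profit: 263.7200·(1042/25) - 97·(1042/25) - (1/2)(1042/25)² = 6080.2784.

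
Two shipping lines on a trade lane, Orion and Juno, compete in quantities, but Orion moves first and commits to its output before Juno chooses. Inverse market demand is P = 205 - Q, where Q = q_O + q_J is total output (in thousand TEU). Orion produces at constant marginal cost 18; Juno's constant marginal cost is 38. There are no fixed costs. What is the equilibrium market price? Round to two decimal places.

69.75

The follower Juno best-responds to any q_O: π_J = (205 - Q)q_J - 38q_J.
Setting the follower's marginal profit to zero, 167 - q_O - 2q_J = 0, i.e. q_J = (167 - q_O)/2.
Orion substitutes q_J(q_O) into its own profit: π_O = q_O(205 - q_O - (167 - q_O)/2) - 18q_O = (243/2 - (1/2)q_O)q_O - 18q_O.
The leader's first-order condition 207/2 - q_O = 0 yields q_O = 207/2.
Then q_J = (167 - 207/2)/2 = 127/4.
Total output Q = 541/4, so price P = 205 - 541/4 = 279/4.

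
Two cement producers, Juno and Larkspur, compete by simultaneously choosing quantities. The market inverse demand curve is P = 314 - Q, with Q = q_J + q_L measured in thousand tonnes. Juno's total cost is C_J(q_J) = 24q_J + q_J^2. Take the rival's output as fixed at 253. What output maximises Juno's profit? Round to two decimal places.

With the rival's output fixed at 253, Juno's profit is π_J = (314 - 253 - q_J)q_J - (24q_J + q_J²) = (61 - q_J)q_J - (24q_J + q_J²).
∂π_J/∂q_J = 37 - 4q_J = 0, so q_J = 37/4.

9.25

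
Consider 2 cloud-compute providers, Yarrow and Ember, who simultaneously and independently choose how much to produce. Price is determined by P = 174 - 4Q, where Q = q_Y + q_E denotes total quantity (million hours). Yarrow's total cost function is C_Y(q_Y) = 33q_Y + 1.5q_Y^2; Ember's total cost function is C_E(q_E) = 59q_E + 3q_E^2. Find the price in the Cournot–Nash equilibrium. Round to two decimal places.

Yarrow's profit: π_Y = (174 - 4Q)q_Y - (33q_Y + (3/2)q_Y²). Setting ∂π_Y/∂q_Y = 0: 141 - 11q_Y - 4(q_E) = 0.
Ember's profit: π_E = (174 - 4Q)q_E - (59q_E + 3q_E²). Setting ∂π_E/∂q_E = 0: 115 - 14q_E - 4(q_Y) = 0.
Rearranging gives the reaction functions q_Y = (141 - 4q_E)/11 and q_E = (115 - 4q_Y)/14.
Substituting one into the other gives q_Y = 757/69 and q_E = 701/138.
Total output Q = 16.0507, so price P = 174 - 4·16.0507 = 109.7971.

109.80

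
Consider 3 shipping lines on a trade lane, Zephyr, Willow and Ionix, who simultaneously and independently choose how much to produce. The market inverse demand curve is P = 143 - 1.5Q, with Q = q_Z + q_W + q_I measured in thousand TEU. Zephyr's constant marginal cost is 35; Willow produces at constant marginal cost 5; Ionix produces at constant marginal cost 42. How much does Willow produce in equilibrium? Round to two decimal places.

34.17

Zephyr's profit: π_Z = (143 - 1.5Q)q_Z - (35q_Z). Setting ∂π_Z/∂q_Z = 0: 108 - 3q_Z - (3/2)(q_W + q_I) = 0.
Willow's profit: π_W = (143 - 1.5Q)q_W - (5q_W). Setting ∂π_W/∂q_W = 0: 138 - 3q_W - (3/2)(q_Z + q_I) = 0.
Ionix's first-order condition: 101 - 3q_I - (3/2)(q_Z + q_W) = 0.
Adding the 3 conditions: 347 − 3Q − 3Q = 0, i.e. Q = 347/6.
Back-substituting: q_Z = (108 − 347/4)/(3/2) = 85/6, q_W = (138 − 347/4)/(3/2) = 205/6, q_I = (101 − 347/4)/(3/2) = 19/2.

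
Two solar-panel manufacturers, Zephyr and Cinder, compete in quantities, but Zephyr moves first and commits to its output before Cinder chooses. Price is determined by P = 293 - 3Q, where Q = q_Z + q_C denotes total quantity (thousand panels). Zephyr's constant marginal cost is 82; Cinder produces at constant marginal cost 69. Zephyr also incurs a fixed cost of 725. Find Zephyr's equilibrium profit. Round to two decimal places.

908.50

The follower Cinder best-responds to any q_Z: π_C = (293 - 3Q)q_C - 69q_C.
Follower FOC: 224 - 3q_Z - 6q_C = 0, so q_C(q_Z) = (224 - 3q_Z)/6.
Zephyr substitutes q_C(q_Z) into its own profit: π_Z = q_Z(293 - 3q_Z - (224 - 3q_Z)/2) - 82q_Z = (181 - (3/2)q_Z)q_Z - 82q_Z.
Leader FOC: 99 - 3q_Z = 0, so q_Z = 33.
Then q_C = (224 - 3·33)/6 = 125/6.
Price P = 293 - 3·(323/6) = 263/2.
Zephyr's profit: (263/2 - 82)·33 - 725 = 1817/2.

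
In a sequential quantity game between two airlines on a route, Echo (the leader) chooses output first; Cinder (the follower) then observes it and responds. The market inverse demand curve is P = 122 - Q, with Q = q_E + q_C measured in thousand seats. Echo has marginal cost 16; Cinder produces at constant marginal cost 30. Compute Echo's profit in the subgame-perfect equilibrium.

1800

The follower Cinder best-responds to any q_E: π_C = (122 - Q)q_C - 30q_C.
Setting the follower's marginal profit to zero, 92 - q_E - 2q_C = 0, i.e. q_C = (92 - q_E)/2.
The leader anticipates this reaction. Substituting into P = 122 - Q gives P = 76 - (1/2)q_E, so π_E = (76 - (1/2)q_E)q_E - 16q_E.
Leader FOC: 60 - q_E = 0, so q_E = 60.
Then q_C = (92 - 60)/2 = 16.
Price P = 122 - 76 = 46.
Echo's profit: (46 - 16)·60 = 1800.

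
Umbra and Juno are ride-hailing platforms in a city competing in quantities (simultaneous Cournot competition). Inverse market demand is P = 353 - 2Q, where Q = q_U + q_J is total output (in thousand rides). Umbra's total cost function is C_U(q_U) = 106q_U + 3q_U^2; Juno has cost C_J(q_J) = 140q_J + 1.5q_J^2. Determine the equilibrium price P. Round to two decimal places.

263.94

Umbra's profit: π_U = (353 - 2Q)q_U - (106q_U + 3q_U²). Setting ∂π_U/∂q_U = 0: 247 - 10q_U - 2(q_J) = 0.
Juno's profit: π_J = (353 - 2Q)q_J - (140q_J + (3/2)q_J²). Setting ∂π_J/∂q_J = 0: 213 - 7q_J - 2(q_U) = 0.
Best responses: q_U = (247 - 2q_J)/10, q_J = (213 - 2q_U)/7.
Solving the pair: q_U = 1303/66, q_J = 818/33.
Total output Q = 44.5303, so price P = 353 - 2·44.5303 = 263.9394.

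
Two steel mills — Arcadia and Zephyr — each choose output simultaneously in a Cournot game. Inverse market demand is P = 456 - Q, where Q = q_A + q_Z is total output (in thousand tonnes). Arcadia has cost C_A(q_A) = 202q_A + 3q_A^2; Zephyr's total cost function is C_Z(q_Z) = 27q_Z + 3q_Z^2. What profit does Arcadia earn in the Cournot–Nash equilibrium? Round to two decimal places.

2589.68

Arcadia's profit: π_A = (456 - Q)q_A - (202q_A + 3q_A²). Setting ∂π_A/∂q_A = 0: 254 - 8q_A - (q_Z) = 0.
Zephyr's profit: π_Z = (456 - Q)q_Z - (27q_Z + 3q_Z²). Setting ∂π_Z/∂q_Z = 0: 429 - 8q_Z - (q_A) = 0.
Rearranging gives the reaction functions q_A = (254 - q_Z)/8 and q_Z = (429 - q_A)/8.
Substituting one into the other gives q_A = 229/9 and q_Z = 454/9.
Price P = 456 - 683/9 = 380.1111.
Arcadia's profit: 380.1111·(229/9) - 202·(229/9) - 3(229/9)² = 2589.6790.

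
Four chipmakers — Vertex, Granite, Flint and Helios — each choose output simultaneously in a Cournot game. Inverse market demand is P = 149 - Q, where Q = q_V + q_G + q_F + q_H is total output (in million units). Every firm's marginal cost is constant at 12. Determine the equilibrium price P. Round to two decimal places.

A representative firm's profit is π_i = q_i(149 - Q) - 12q_i.
Setting ∂π_i/∂q_i = 0 with rivals' quantities fixed: 137 - 2q_i - Σ_{j≠i} q_j = 0.
By symmetry each firm produces the same amount; substituting Σ_{j≠i} q_j = 3q_i yields q_i = 137/5.
Total output Q = 548/5, so price P = 149 - 548/5 = 197/5.

39.40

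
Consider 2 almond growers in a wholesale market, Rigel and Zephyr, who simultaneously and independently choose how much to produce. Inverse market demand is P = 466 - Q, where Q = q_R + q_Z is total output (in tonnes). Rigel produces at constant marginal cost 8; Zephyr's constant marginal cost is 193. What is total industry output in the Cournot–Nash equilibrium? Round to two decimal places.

Rigel's profit: π_R = (466 - Q)q_R - (8q_R). Setting ∂π_R/∂q_R = 0: 458 - 2q_R - (q_Z) = 0.
Zephyr's first-order condition: 273 - 2q_Z - (q_R) = 0.
Best responses: q_R = (458 - q_Z)/2, q_Z = (273 - q_R)/2.
Solving the pair: q_R = 643/3, q_Z = 88/3.
Total output Q = 643/3 + 88/3 = 731/3.

243.67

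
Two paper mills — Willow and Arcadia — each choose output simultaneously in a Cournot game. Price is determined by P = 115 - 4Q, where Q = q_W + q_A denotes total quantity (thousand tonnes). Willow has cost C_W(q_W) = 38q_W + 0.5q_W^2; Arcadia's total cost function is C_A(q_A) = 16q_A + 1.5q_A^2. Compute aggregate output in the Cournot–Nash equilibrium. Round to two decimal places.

Willow's profit: π_W = (115 - 4Q)q_W - (38q_W + (1/2)q_W²). Setting ∂π_W/∂q_W = 0: 77 - 9q_W - 4(q_A) = 0.
Arcadia's profit: π_A = (115 - 4Q)q_A - (16q_A + (3/2)q_A²). Setting ∂π_A/∂q_A = 0: 99 - 11q_A - 4(q_W) = 0.
Best responses: q_W = (77 - 4q_A)/9, q_A = (99 - 4q_W)/11.
Substituting one into the other gives q_W = 451/83 and q_A = 583/83.
Total output Q = 451/83 + 583/83 = 1034/83.

12.46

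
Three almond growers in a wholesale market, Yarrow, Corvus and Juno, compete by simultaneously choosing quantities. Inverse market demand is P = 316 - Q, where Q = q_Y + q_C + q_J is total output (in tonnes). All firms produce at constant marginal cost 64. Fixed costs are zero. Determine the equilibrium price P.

Each firm earns π_i = (316 - Q)q_i - 64q_i.
First-order condition (treating rivals' output as given): 252 - 2q_i - Σ_{j≠i} q_j = 0.
By symmetry each firm produces the same amount; substituting Σ_{j≠i} q_j = 2q_i yields q_i = 252/4 = 63.
Total output Q = 189, so price P = 316 - 189 = 127.

127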